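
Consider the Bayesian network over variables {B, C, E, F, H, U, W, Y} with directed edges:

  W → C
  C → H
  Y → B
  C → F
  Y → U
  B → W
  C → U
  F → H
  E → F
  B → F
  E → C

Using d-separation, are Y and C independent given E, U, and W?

No — Y and C are not d-separated given {E, U, W}.

Enumerating the 5 paths from Y to C and testing each for blocking by {E, U, W}:
  1. Y → U ← C — U:collider[open] ⇒ active
  2. Y → B → F ← E → C — B:chain[open]; F:collider[blocks]; E:fork[blocks] ⇒ blocked
  3. Y → B → F ← C — B:chain[open]; F:collider[blocks] ⇒ blocked
  4. Y → B → F → H ← C — B:chain[open]; F:chain[open]; H:collider[blocks] ⇒ blocked
  5. Y → B → W → C — B:chain[open]; W:chain[blocks] ⇒ blocked
Because an active path exists, Y and C are not d-separated.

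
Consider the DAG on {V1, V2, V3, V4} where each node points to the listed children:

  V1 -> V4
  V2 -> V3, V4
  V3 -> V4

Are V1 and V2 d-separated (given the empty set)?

There are 2 undirected paths between V1 and V2; checking each against the conditioning set ∅:
Path 1: V1 → V4 ← V2
  V4 is a collider here and neither V4 nor any of its descendants is conditioned on, so the collider stays closed — the path is blocked at V4.
Path 2: V1 → V4 ← V3 ← V2
  V4 is a collider here and neither V4 nor any of its descendants is conditioned on, so the collider stays closed — the path is blocked at V4.
Since every path is blocked, d-separation holds.

Yes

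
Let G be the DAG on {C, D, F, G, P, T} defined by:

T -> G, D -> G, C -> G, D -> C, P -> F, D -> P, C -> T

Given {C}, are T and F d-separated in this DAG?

We examine all 4 paths between T and F:
Path 1: T ← C ← D → P → F
  C is a chain here and C is conditioned on, so the path is blocked at C.
Path 2: T ← C → G ← D → P → F
  C is a fork here and C is conditioned on, so the path is blocked at C.
Path 3: T → G ← D → P → F
  G is a collider here and neither G nor any of its descendants is conditioned on, so the collider stays closed — the path is blocked at G.
Path 4: T → G ← C ← D → P → F
  G is a collider here and neither G nor any of its descendants is conditioned on, so the collider stays closed — the path is blocked at G.
Every path is blocked, so T and F are d-separated given {C}.

Yes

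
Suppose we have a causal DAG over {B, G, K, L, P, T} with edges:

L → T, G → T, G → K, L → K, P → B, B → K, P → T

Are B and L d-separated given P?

Enumerating the 4 paths from B to L and testing each for blocking by {P}:
  1. B ← P → T ← G → K ← L — P:fork[blocks]; T:collider[blocks]; G:fork[open]; K:collider[blocks] ⇒ blocked
  2. B ← P → T ← L — P:fork[blocks]; T:collider[blocks] ⇒ blocked
  3. B → K ← G → T ← L — K:collider[blocks]; G:fork[open]; T:collider[blocks] ⇒ blocked
  4. B → K ← L — K:collider[blocks] ⇒ blocked
Every path is blocked, so B and L are d-separated given {P}.

Yes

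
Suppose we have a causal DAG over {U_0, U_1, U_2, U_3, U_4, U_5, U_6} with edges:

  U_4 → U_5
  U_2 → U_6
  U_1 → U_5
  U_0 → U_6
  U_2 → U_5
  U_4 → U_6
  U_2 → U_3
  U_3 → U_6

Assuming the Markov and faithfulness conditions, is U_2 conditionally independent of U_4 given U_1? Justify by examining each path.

3 paths connect U_2 and U_4; each must be blocked for d-separation to hold:
Path 1: U_2 → U_6 ← U_4
  U_6 is a collider here and neither U_6 nor any of its descendants is conditioned on, so the collider stays closed — the path is blocked at U_6.
Path 2: U_2 → U_3 → U_6 ← U_4
  U_6 is a collider here and neither U_6 nor any of its descendants is conditioned on, so the collider stays closed — the path is blocked at U_6.
Path 3: U_2 → U_5 ← U_4
  U_5 is a collider here and neither U_5 nor any of its descendants is conditioned on, so the collider stays closed — the path is blocked at U_5.
Every path is blocked, so U_2 and U_4 are d-separated given {U_1}.

Yes — U_2 and U_4 are d-separated given {U_1}.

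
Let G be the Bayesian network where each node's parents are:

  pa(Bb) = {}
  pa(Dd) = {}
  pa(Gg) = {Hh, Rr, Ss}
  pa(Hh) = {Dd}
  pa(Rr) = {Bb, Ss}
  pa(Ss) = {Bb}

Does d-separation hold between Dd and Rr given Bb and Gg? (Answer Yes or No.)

Enumerating the 3 paths from Dd to Rr and testing each for blocking by {Bb, Gg}:
  1. Dd → Hh → Gg ← Ss ← Bb → Rr — Hh:chain[open]; Gg:collider[open]; Ss:chain[open]; Bb:fork[blocks] ⇒ blocked
  2. Dd → Hh → Gg ← Ss → Rr — Hh:chain[open]; Gg:collider[open]; Ss:fork[open] ⇒ active
  3. Dd → Hh → Gg ← Rr — Hh:chain[open]; Gg:collider[open] ⇒ active
Because an active path exists, Dd and Rr are not d-separated.

No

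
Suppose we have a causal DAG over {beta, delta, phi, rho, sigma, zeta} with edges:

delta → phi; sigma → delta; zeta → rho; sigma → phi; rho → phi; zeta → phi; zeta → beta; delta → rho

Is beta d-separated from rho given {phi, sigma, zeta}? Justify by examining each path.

Yes — beta and rho are d-separated given {phi, sigma, zeta}.

Enumerating the 4 paths from beta to rho and testing each for blocking by {phi, sigma, zeta}:
  1. beta ← zeta → rho — zeta:fork[blocks] ⇒ blocked
  2. beta ← zeta → phi ← delta → rho — zeta:fork[blocks]; phi:collider[open]; delta:fork[open] ⇒ blocked
  3. beta ← zeta → phi ← sigma → delta → rho — zeta:fork[blocks]; phi:collider[open]; sigma:fork[blocks]; delta:chain[open] ⇒ blocked
  4. beta ← zeta → phi ← rho — zeta:fork[blocks]; phi:collider[open] ⇒ blocked
All paths are blocked; beta ⊥ rho | {phi, sigma, zeta} holds.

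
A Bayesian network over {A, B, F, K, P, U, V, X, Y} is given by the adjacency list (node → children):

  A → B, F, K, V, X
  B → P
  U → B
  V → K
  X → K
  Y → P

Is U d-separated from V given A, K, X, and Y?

Yes — U and V are d-separated given {A, K, X, Y}.

There are 3 undirected paths between U and V; checking each against the conditioning set {A, K, X, Y}:
Path 1: U → B ← A → X → K ← V
  B is a collider here and neither B nor any of its descendants is conditioned on, so the collider stays closed — the path is blocked at B.
Path 2: U → B ← A → K ← V
  B is a collider here and neither B nor any of its descendants is conditioned on, so the collider stays closed — the path is blocked at B.
Path 3: U → B ← A → V
  B is a collider here and neither B nor any of its descendants is conditioned on, so the collider stays closed — the path is blocked at B.
Since every path is blocked, d-separation holds.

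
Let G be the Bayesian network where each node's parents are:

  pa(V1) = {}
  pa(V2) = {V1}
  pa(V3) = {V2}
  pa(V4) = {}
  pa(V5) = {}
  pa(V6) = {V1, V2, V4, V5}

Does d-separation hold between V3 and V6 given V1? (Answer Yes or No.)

No — V3 and V6 are not d-separated given {V1}.

2 paths connect V3 and V6; each must be blocked for d-separation to hold:
Path 1: V3 ← V2 ← V1 → V6
  V1 is a fork here and V1 is conditioned on, so the path is blocked at V1.
Path 2: V3 ← V2 → V6
  V2 is a fork and V2 is not conditioned on — no node blocks this path, so it is active.
At least one path is unblocked, so d-separation fails.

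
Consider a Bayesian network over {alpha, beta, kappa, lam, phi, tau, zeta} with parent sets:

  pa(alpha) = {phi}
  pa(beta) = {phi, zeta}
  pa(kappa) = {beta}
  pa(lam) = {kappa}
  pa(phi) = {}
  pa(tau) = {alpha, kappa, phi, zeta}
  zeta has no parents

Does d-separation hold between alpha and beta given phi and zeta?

Yes

6 paths connect alpha and beta; each must be blocked for d-separation to hold:
Path 1: alpha ← phi → tau ← kappa ← beta
  phi is a fork here and phi is conditioned on, so the path is blocked at phi.
Path 2: alpha ← phi → tau ← zeta → beta
  phi is a fork here and phi is conditioned on, so the path is blocked at phi.
Path 3: alpha ← phi → beta
  phi is a fork here and phi is conditioned on, so the path is blocked at phi.
Path 4: alpha → tau ← kappa ← beta
  tau is a collider here and neither tau nor any of its descendants is conditioned on, so the collider stays closed — the path is blocked at tau.
Path 5: alpha → tau ← zeta → beta
  tau is a collider here and neither tau nor any of its descendants is conditioned on, so the collider stays closed — the path is blocked at tau.
Path 6: alpha → tau ← phi → beta
  tau is a collider here and neither tau nor any of its descendants is conditioned on, so the collider stays closed — the path is blocked at tau.
Every path is blocked, so alpha and beta are d-separated given {phi, zeta}.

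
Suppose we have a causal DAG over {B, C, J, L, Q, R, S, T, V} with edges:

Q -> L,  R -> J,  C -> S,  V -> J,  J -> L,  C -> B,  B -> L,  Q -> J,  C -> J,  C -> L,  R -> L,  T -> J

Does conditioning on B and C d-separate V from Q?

We examine all 5 paths between V and Q:
Path 1: V → J ← R → L ← Q
  J is a collider here and neither J nor any of its descendants is conditioned on, so the collider stays closed — the path is blocked at J.
Path 2: V → J → L ← Q
  L is a collider here and neither L nor any of its descendants is conditioned on, so the collider stays closed — the path is blocked at L.
Path 3: V → J ← Q
  J is a collider here and neither J nor any of its descendants is conditioned on, so the collider stays closed — the path is blocked at J.
Path 4: V → J ← C → L ← Q
  J is a collider here and neither J nor any of its descendants is conditioned on, so the collider stays closed — the path is blocked at J.
Path 5: V → J ← C → B → L ← Q
  J is a collider here and neither J nor any of its descendants is conditioned on, so the collider stays closed — the path is blocked at J.
Since every path is blocked, d-separation holds.

Yes — V and Q are d-separated given {B, C}.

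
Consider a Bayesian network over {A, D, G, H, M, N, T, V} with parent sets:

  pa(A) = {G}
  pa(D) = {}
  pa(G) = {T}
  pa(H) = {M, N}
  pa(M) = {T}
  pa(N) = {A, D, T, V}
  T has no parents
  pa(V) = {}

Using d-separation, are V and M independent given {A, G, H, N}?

3 paths connect V and M; each must be blocked for d-separation to hold:
  1. V → N ← A ← G ← T → M — N:collider[open]; A:chain[blocks]; G:chain[blocks]; T:fork[open] ⇒ blocked
  2. V → N ← T → M — N:collider[open]; T:fork[open] ⇒ active
  3. V → N → H ← M — N:chain[blocks]; H:collider[open] ⇒ blocked
Because an active path exists, V and M are not d-separated.

No — V and M are not d-separated given {A, G, H, N}.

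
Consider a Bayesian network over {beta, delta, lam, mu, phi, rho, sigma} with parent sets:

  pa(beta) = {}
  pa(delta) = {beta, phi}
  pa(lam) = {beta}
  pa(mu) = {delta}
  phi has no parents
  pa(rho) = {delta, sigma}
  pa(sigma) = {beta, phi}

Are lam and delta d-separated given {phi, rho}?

We examine all 3 paths between lam and delta:
Path 1: lam ← beta → delta
  beta is a fork and beta is not conditioned on — no node blocks this path, so it is active.
Path 2: lam ← beta → sigma ← phi → delta
  phi is a fork here and phi is conditioned on, so the path is blocked at phi.
Path 3: lam ← beta → sigma → rho ← delta
  beta is a fork and beta is not conditioned on; sigma is a chain and sigma is not conditioned on; rho is a collider and rho is conditioned on, which opens it — no node blocks this path, so it is active.
Since the path lam ← beta → delta is active, lam and delta are not d-separated given {phi, rho}.

No — lam and delta are not d-separated given {phi, rho}.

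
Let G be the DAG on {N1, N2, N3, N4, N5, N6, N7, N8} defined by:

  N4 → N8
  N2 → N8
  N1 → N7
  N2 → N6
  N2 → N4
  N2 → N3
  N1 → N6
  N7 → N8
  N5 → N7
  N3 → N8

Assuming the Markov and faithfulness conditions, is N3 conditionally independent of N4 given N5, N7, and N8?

No

We examine all 6 paths between N3 and N4:
Path 1: N3 ← N2 → N6 ← N1 → N7 → N8 ← N4
  N6 is a collider here and neither N6 nor any of its descendants is conditioned on, so the collider stays closed — the path is blocked at N6.
Path 2: N3 ← N2 → N8 ← N4
  N2 is a fork and N2 is not conditioned on; N8 is a collider and N8 is conditioned on, which opens it — no node blocks this path, so it is active.
Path 3: N3 ← N2 → N4
  N2 is a fork and N2 is not conditioned on — no node blocks this path, so it is active.
Path 4: N3 → N8 ← N7 ← N1 → N6 ← N2 → N4
  N7 is a chain here and N7 is conditioned on, so the path is blocked at N7.
Path 5: N3 → N8 ← N2 → N4
  N8 is a collider and N8 is conditioned on, which opens it; N2 is a fork and N2 is not conditioned on — no node blocks this path, so it is active.
Path 6: N3 → N8 ← N4
  N8 is a collider and N8 is conditioned on, which opens it — no node blocks this path, so it is active.
At least one path is unblocked, so d-separation fails.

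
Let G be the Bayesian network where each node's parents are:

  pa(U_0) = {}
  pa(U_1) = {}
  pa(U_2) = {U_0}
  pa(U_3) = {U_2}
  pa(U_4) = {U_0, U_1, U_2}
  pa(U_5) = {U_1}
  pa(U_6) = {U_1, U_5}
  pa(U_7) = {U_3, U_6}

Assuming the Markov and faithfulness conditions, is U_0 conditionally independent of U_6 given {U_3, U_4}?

No — U_0 and U_6 are not d-separated given {U_3, U_4}.

6 paths connect U_0 and U_6; each must be blocked for d-separation to hold:
Path 1: U_0 → U_4 ← U_2 → U_3 → U_7 ← U_6
  U_3 is a chain here and U_3 is conditioned on, so the path is blocked at U_3.
Path 2: U_0 → U_4 ← U_1 → U_6
  U_4 is a collider and U_4 is conditioned on, which opens it; U_1 is a fork and U_1 is not conditioned on — no node blocks this path, so it is active.
Path 3: U_0 → U_4 ← U_1 → U_5 → U_6
  U_4 is a collider and U_4 is conditioned on, which opens it; U_1 is a fork and U_1 is not conditioned on; U_5 is a chain and U_5 is not conditioned on — no node blocks this path, so it is active.
Path 4: U_0 → U_2 → U_4 ← U_1 → U_6
  U_2 is a chain and U_2 is not conditioned on; U_4 is a collider and U_4 is conditioned on, which opens it; U_1 is a fork and U_1 is not conditioned on — no node blocks this path, so it is active.
Path 5: U_0 → U_2 → U_4 ← U_1 → U_5 → U_6
  U_2 is a chain and U_2 is not conditioned on; U_4 is a collider and U_4 is conditioned on, which opens it; U_1 is a fork and U_1 is not conditioned on; U_5 is a chain and U_5 is not conditioned on — no node blocks this path, so it is active.
Path 6: U_0 → U_2 → U_3 → U_7 ← U_6
  U_3 is a chain here and U_3 is conditioned on, so the path is blocked at U_3.
Because an active path exists, U_0 and U_6 are not d-separated.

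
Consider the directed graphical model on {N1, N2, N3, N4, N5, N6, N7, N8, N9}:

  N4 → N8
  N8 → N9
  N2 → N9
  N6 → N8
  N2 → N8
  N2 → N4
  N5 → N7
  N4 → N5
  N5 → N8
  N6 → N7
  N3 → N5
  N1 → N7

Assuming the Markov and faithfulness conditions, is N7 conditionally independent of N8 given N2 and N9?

No

We examine all 5 paths between N7 and N8:
  1. N7 ← N5 ← N4 ← N2 → N9 ← N8 — N5:chain[open]; N4:chain[open]; N2:fork[blocks]; N9:collider[open] ⇒ blocked
  2. N7 ← N5 ← N4 ← N2 → N8 — N5:chain[open]; N4:chain[open]; N2:fork[blocks] ⇒ blocked
  3. N7 ← N5 ← N4 → N8 — N5:chain[open]; N4:fork[open] ⇒ active
  4. N7 ← N5 → N8 — N5:fork[open] ⇒ active
  5. N7 ← N6 → N8 — N6:fork[open] ⇒ active
Since the path N7 ← N5 ← N4 → N8 is active, N7 and N8 are not d-separated given {N2, N9}.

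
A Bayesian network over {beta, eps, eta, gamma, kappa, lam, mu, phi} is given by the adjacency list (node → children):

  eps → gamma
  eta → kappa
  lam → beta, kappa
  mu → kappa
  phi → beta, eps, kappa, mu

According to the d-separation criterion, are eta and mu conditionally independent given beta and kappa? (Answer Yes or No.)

No

Enumerating the 3 paths from eta to mu and testing each for blocking by {beta, kappa}:
Path 1: eta → kappa ← mu
  kappa is a collider and kappa is conditioned on, which opens it — no node blocks this path, so it is active.
Path 2: eta → kappa ← phi → mu
  kappa is a collider and kappa is conditioned on, which opens it; phi is a fork and phi is not conditioned on — no node blocks this path, so it is active.
Path 3: eta → kappa ← lam → beta ← phi → mu
  kappa is a collider and kappa is conditioned on, which opens it; lam is a fork and lam is not conditioned on; beta is a collider and beta is conditioned on, which opens it; phi is a fork and phi is not conditioned on — no node blocks this path, so it is active.
Since the path eta → kappa ← mu is active, eta and mu are not d-separated given {beta, kappa}.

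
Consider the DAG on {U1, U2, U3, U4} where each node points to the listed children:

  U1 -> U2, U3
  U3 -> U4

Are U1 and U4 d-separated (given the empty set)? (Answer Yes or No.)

No — U1 and U4 are not d-separated given ∅.

The only undirected path from U1 to U4 is:
Path 1: U1 → U3 → U4
  U3 is a chain and U3 is not conditioned on — no node blocks this path, so it is active.
At least one path is unblocked, so d-separation fails.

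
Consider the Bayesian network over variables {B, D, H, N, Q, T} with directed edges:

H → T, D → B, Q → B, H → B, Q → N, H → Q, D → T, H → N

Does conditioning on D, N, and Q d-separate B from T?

Enumerating the 4 paths from B to T and testing each for blocking by {D, N, Q}:
  1. B ← Q ← H → T — Q:chain[blocks]; H:fork[open] ⇒ blocked
  2. B ← Q → N ← H → T — Q:fork[blocks]; N:collider[open]; H:fork[open] ⇒ blocked
  3. B ← H → T — H:fork[open] ⇒ active
  4. B ← D → T — D:fork[blocks] ⇒ blocked
Since the path B ← H → T is active, B and T are not d-separated given {D, N, Q}.

No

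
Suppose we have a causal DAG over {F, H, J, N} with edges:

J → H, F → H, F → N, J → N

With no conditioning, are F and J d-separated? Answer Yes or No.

Yes — F and J are d-separated given ∅.

There are 2 undirected paths between F and J; checking each against the conditioning set ∅:
  1. F → N ← J — N:collider[blocks] ⇒ blocked
  2. F → H ← J — H:collider[blocks] ⇒ blocked
Every path is blocked, so F and J are d-separated given ∅.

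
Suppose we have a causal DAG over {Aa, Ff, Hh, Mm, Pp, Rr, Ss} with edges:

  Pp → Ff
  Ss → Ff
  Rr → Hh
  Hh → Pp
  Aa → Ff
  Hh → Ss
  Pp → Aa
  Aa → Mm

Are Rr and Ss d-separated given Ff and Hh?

Yes

Enumerating the 3 paths from Rr to Ss and testing each for blocking by {Ff, Hh}:
  1. Rr → Hh → Pp → Aa → Ff ← Ss — Hh:chain[blocks]; Pp:chain[open]; Aa:chain[open]; Ff:collider[open] ⇒ blocked
  2. Rr → Hh → Pp → Ff ← Ss — Hh:chain[blocks]; Pp:chain[open]; Ff:collider[open] ⇒ blocked
  3. Rr → Hh → Ss — Hh:chain[blocks] ⇒ blocked
Every path is blocked, so Rr and Ss are d-separated given {Ff, Hh}.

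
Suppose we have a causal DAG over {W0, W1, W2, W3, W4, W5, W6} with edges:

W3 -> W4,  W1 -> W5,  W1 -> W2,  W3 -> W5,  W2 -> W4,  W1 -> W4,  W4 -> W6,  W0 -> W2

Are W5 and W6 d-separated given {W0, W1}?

No — W5 and W6 are not d-separated given {W0, W1}.

We examine all 3 paths between W5 and W6:
Path 1: W5 ← W1 → W2 → W4 → W6
  W1 is a fork here and W1 is conditioned on, so the path is blocked at W1.
Path 2: W5 ← W1 → W4 → W6
  W1 is a fork here and W1 is conditioned on, so the path is blocked at W1.
Path 3: W5 ← W3 → W4 → W6
  W3 is a fork and W3 is not conditioned on; W4 is a chain and W4 is not conditioned on — no node blocks this path, so it is active.
At least one path is unblocked, so d-separation fails.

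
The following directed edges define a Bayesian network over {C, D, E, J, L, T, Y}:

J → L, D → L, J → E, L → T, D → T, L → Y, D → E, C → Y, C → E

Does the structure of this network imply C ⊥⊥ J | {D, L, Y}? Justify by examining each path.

Yes

6 paths connect C and J; each must be blocked for d-separation to hold:
Path 1: C → Y ← L ← J
  L is a chain here and L is conditioned on, so the path is blocked at L.
Path 2: C → Y ← L → T ← D → E ← J
  L is a fork here and L is conditioned on, so the path is blocked at L.
Path 3: C → Y ← L ← D → E ← J
  L is a chain here and L is conditioned on, so the path is blocked at L.
Path 4: C → E ← J
  E is a collider here and neither E nor any of its descendants is conditioned on, so the collider stays closed — the path is blocked at E.
Path 5: C → E ← D → L ← J
  E is a collider here and neither E nor any of its descendants is conditioned on, so the collider stays closed — the path is blocked at E.
Path 6: C → E ← D → T ← L ← J
  E is a collider here and neither E nor any of its descendants is conditioned on, so the collider stays closed — the path is blocked at E.
Since every path is blocked, d-separation holds.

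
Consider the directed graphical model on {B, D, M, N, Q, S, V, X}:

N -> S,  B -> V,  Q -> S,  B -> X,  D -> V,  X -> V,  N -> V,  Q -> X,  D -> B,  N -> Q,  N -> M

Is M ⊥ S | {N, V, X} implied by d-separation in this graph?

There are 5 undirected paths between M and S; checking each against the conditioning set {N, V, X}:
  1. M ← N → V ← D → B → X ← Q → S — N:fork[blocks]; V:collider[open]; D:fork[open]; B:chain[open]; X:collider[open]; Q:fork[open] ⇒ blocked
  2. M ← N → V ← B → X ← Q → S — N:fork[blocks]; V:collider[open]; B:fork[open]; X:collider[open]; Q:fork[open] ⇒ blocked
  3. M ← N → V ← X ← Q → S — N:fork[blocks]; V:collider[open]; X:chain[blocks]; Q:fork[open] ⇒ blocked
  4. M ← N → Q → S — N:fork[blocks]; Q:chain[open] ⇒ blocked
  5. M ← N → S — N:fork[blocks] ⇒ blocked
Every path is blocked, so M and S are d-separated given {N, V, X}.

Yes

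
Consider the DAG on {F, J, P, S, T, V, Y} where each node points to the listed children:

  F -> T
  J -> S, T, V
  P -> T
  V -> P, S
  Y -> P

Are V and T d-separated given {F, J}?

There are 3 undirected paths between V and T; checking each against the conditioning set {F, J}:
  1. V → P → T — P:chain[open] ⇒ active
  2. V ← J → T — J:fork[blocks] ⇒ blocked
  3. V → S ← J → T — S:collider[blocks]; J:fork[blocks] ⇒ blocked
Because an active path exists, V and T are not d-separated.

No — V and T are not d-separated given {F, J}.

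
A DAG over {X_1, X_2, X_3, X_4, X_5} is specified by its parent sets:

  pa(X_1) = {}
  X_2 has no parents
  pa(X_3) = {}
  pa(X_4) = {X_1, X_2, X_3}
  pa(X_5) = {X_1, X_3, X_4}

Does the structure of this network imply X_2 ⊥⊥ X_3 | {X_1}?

Yes — X_2 and X_3 are d-separated given {X_1}.

3 paths connect X_2 and X_3; each must be blocked for d-separation to hold:
Path 1: X_2 → X_4 → X_5 ← X_3
  X_5 is a collider here and neither X_5 nor any of its descendants is conditioned on, so the collider stays closed — the path is blocked at X_5.
Path 2: X_2 → X_4 ← X_3
  X_4 is a collider here and neither X_4 nor any of its descendants is conditioned on, so the collider stays closed — the path is blocked at X_4.
Path 3: X_2 → X_4 ← X_1 → X_5 ← X_3
  X_4 is a collider here and neither X_4 nor any of its descendants is conditioned on, so the collider stays closed — the path is blocked at X_4.
Since every path is blocked, d-separation holds.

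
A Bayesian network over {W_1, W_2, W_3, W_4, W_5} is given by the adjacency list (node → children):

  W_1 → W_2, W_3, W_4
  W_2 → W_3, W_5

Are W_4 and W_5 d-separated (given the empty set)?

2 paths connect W_4 and W_5; each must be blocked for d-separation to hold:
  1. W_4 ← W_1 → W_3 ← W_2 → W_5 — W_1:fork[open]; W_3:collider[blocks]; W_2:fork[open] ⇒ blocked
  2. W_4 ← W_1 → W_2 → W_5 — W_1:fork[open]; W_2:chain[open] ⇒ active
At least one path is unblocked, so d-separation fails.

No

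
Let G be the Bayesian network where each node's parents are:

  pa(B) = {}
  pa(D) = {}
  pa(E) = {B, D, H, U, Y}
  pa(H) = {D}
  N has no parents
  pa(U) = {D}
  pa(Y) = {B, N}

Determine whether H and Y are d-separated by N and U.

We examine all 6 paths between H and Y:
Path 1: H → E ← Y
  E is a collider here and neither E nor any of its descendants is conditioned on, so the collider stays closed — the path is blocked at E.
Path 2: H → E ← B → Y
  E is a collider here and neither E nor any of its descendants is conditioned on, so the collider stays closed — the path is blocked at E.
Path 3: H ← D → E ← Y
  E is a collider here and neither E nor any of its descendants is conditioned on, so the collider stays closed — the path is blocked at E.
Path 4: H ← D → E ← B → Y
  E is a collider here and neither E nor any of its descendants is conditioned on, so the collider stays closed — the path is blocked at E.
Path 5: H ← D → U → E ← Y
  U is a chain here and U is conditioned on, so the path is blocked at U.
Path 6: H ← D → U → E ← B → Y
  U is a chain here and U is conditioned on, so the path is blocked at U.
Every path is blocked, so H and Y are d-separated given {N, U}.

Yes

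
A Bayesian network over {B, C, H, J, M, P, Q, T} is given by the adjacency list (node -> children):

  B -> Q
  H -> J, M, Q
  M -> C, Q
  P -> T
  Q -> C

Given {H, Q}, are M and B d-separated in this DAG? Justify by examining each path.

No — M and B are not d-separated given {H, Q}.

Enumerating the 3 paths from M to B and testing each for blocking by {H, Q}:
Path 1: M → C ← Q ← B
  C is a collider here and neither C nor any of its descendants is conditioned on, so the collider stays closed — the path is blocked at C.
Path 2: M ← H → Q ← B
  H is a fork here and H is conditioned on, so the path is blocked at H.
Path 3: M → Q ← B
  Q is a collider and Q is conditioned on, which opens it — no node blocks this path, so it is active.
Since the path M → Q ← B is active, M and B are not d-separated given {H, Q}.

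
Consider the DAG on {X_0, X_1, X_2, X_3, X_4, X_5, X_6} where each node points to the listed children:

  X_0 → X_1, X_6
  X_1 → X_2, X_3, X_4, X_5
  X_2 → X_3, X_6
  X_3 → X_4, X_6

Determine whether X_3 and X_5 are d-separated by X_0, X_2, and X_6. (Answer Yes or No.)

No

Enumerating the 6 paths from X_3 to X_5 and testing each for blocking by {X_0, X_2, X_6}:
Path 1: X_3 ← X_1 → X_5
  X_1 is a fork and X_1 is not conditioned on — no node blocks this path, so it is active.
Path 2: X_3 ← X_2 ← X_1 → X_5
  X_2 is a chain here and X_2 is conditioned on, so the path is blocked at X_2.
Path 3: X_3 ← X_2 → X_6 ← X_0 → X_1 → X_5
  X_2 is a fork here and X_2 is conditioned on, so the path is blocked at X_2.
Path 4: X_3 → X_4 ← X_1 → X_5
  X_4 is a collider here and neither X_4 nor any of its descendants is conditioned on, so the collider stays closed — the path is blocked at X_4.
Path 5: X_3 → X_6 ← X_0 → X_1 → X_5
  X_0 is a fork here and X_0 is conditioned on, so the path is blocked at X_0.
Path 6: X_3 → X_6 ← X_2 ← X_1 → X_5
  X_2 is a chain here and X_2 is conditioned on, so the path is blocked at X_2.
Because an active path exists, X_3 and X_5 are not d-separated.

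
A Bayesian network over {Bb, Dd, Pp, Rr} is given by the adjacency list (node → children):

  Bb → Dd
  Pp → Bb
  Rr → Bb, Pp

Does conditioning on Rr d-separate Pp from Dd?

No

There are 2 undirected paths between Pp and Dd; checking each against the conditioning set {Rr}:
Path 1: Pp ← Rr → Bb → Dd
  Rr is a fork here and Rr is conditioned on, so the path is blocked at Rr.
Path 2: Pp → Bb → Dd
  Bb is a chain and Bb is not conditioned on — no node blocks this path, so it is active.
Since the path Pp → Bb → Dd is active, Pp and Dd are not d-separated given {Rr}.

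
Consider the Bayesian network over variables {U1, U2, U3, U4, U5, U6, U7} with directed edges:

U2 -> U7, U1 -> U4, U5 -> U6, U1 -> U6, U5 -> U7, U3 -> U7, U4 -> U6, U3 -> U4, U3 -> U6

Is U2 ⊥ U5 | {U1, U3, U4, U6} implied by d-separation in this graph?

4 paths connect U2 and U5; each must be blocked for d-separation to hold:
Path 1: U2 → U7 ← U5
  U7 is a collider here and neither U7 nor any of its descendants is conditioned on, so the collider stays closed — the path is blocked at U7.
Path 2: U2 → U7 ← U3 → U6 ← U5
  U7 is a collider here and neither U7 nor any of its descendants is conditioned on, so the collider stays closed — the path is blocked at U7.
Path 3: U2 → U7 ← U3 → U4 → U6 ← U5
  U7 is a collider here and neither U7 nor any of its descendants is conditioned on, so the collider stays closed — the path is blocked at U7.
Path 4: U2 → U7 ← U3 → U4 ← U1 → U6 ← U5
  U7 is a collider here and neither U7 nor any of its descendants is conditioned on, so the collider stays closed — the path is blocked at U7.
Every path is blocked, so U2 and U5 are d-separated given {U1, U3, U4, U6}.

Yes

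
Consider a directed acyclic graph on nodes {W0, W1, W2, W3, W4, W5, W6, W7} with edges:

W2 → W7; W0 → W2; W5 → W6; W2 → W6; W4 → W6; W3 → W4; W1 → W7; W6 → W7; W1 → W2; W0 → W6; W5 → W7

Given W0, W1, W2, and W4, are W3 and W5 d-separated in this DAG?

Yes

Enumerating the 6 paths from W3 to W5 and testing each for blocking by {W0, W1, W2, W4}:
Path 1: W3 → W4 → W6 ← W2 → W7 ← W5
  W4 is a chain here and W4 is conditioned on, so the path is blocked at W4.
Path 2: W3 → W4 → W6 ← W2 ← W1 → W7 ← W5
  W4 is a chain here and W4 is conditioned on, so the path is blocked at W4.
Path 3: W3 → W4 → W6 → W7 ← W5
  W4 is a chain here and W4 is conditioned on, so the path is blocked at W4.
Path 4: W3 → W4 → W6 ← W0 → W2 → W7 ← W5
  W4 is a chain here and W4 is conditioned on, so the path is blocked at W4.
Path 5: W3 → W4 → W6 ← W0 → W2 ← W1 → W7 ← W5
  W4 is a chain here and W4 is conditioned on, so the path is blocked at W4.
Path 6: W3 → W4 → W6 ← W5
  W4 is a chain here and W4 is conditioned on, so the path is blocked at W4.
All paths are blocked; W3 ⊥ W5 | {W0, W1, W2, W4} holds.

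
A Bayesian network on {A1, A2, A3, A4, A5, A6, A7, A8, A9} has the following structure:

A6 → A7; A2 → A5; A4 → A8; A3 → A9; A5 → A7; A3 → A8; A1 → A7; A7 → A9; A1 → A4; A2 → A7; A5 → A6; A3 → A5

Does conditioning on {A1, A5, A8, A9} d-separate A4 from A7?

We examine all 5 paths between A4 and A7:
  1. A4 ← A1 → A7 — A1:fork[blocks] ⇒ blocked
  2. A4 → A8 ← A3 → A5 → A7 — A8:collider[open]; A3:fork[open]; A5:chain[blocks] ⇒ blocked
  3. A4 → A8 ← A3 → A5 → A6 → A7 — A8:collider[open]; A3:fork[open]; A5:chain[blocks]; A6:chain[open] ⇒ blocked
  4. A4 → A8 ← A3 → A5 ← A2 → A7 — A8:collider[open]; A3:fork[open]; A5:collider[open]; A2:fork[open] ⇒ active
  5. A4 → A8 ← A3 → A9 ← A7 — A8:collider[open]; A3:fork[open]; A9:collider[open] ⇒ active
At least one path is unblocked, so d-separation fails.

No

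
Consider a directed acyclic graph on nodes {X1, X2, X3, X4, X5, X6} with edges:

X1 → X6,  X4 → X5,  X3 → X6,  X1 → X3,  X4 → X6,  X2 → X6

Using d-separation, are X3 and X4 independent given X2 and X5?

We examine all 2 paths between X3 and X4:
Path 1: X3 → X6 ← X4
  X6 is a collider here and neither X6 nor any of its descendants is conditioned on, so the collider stays closed — the path is blocked at X6.
Path 2: X3 ← X1 → X6 ← X4
  X6 is a collider here and neither X6 nor any of its descendants is conditioned on, so the collider stays closed — the path is blocked at X6.
All paths are blocked; X3 ⊥ X4 | {X2, X5} holds.

Yes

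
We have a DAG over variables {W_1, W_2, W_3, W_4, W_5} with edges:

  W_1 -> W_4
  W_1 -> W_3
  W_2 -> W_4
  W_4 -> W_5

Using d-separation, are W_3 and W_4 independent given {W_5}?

The only undirected path from W_3 to W_4 is:
Path 1: W_3 ← W_1 → W_4
  W_1 is a fork and W_1 is not conditioned on — no node blocks this path, so it is active.
Because an active path exists, W_3 and W_4 are not d-separated.

No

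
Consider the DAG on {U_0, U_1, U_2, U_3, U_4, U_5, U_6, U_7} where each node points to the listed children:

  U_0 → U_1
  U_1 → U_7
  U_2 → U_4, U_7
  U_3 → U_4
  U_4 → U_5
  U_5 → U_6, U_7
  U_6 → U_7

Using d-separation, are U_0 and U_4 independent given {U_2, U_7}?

No

3 paths connect U_0 and U_4; each must be blocked for d-separation to hold:
Path 1: U_0 → U_1 → U_7 ← U_5 ← U_4
  U_1 is a chain and U_1 is not conditioned on; U_7 is a collider and U_7 is conditioned on, which opens it; U_5 is a chain and U_5 is not conditioned on — no node blocks this path, so it is active.
Path 2: U_0 → U_1 → U_7 ← U_2 → U_4
  U_2 is a fork here and U_2 is conditioned on, so the path is blocked at U_2.
Path 3: U_0 → U_1 → U_7 ← U_6 ← U_5 ← U_4
  U_1 is a chain and U_1 is not conditioned on; U_7 is a collider and U_7 is conditioned on, which opens it; U_6 is a chain and U_6 is not conditioned on; U_5 is a chain and U_5 is not conditioned on — no node blocks this path, so it is active.
Because an active path exists, U_0 and U_4 are not d-separated.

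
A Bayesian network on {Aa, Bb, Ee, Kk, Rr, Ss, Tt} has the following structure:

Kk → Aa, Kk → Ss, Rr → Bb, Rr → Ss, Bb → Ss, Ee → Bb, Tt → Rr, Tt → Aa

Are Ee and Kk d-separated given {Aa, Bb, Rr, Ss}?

4 paths connect Ee and Kk; each must be blocked for d-separation to hold:
Path 1: Ee → Bb ← Rr ← Tt → Aa ← Kk
  Rr is a chain here and Rr is conditioned on, so the path is blocked at Rr.
Path 2: Ee → Bb ← Rr → Ss ← Kk
  Rr is a fork here and Rr is conditioned on, so the path is blocked at Rr.
Path 3: Ee → Bb → Ss ← Rr ← Tt → Aa ← Kk
  Bb is a chain here and Bb is conditioned on, so the path is blocked at Bb.
Path 4: Ee → Bb → Ss ← Kk
  Bb is a chain here and Bb is conditioned on, so the path is blocked at Bb.
Every path is blocked, so Ee and Kk are d-separated given {Aa, Bb, Rr, Ss}.

Yes — Ee and Kk are d-separated given {Aa, Bb, Rr, Ss}.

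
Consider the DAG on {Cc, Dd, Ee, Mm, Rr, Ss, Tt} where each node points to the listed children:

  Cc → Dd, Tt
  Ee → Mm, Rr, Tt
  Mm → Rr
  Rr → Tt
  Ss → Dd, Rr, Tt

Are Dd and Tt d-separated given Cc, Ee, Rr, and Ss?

5 paths connect Dd and Tt; each must be blocked for d-separation to hold:
Path 1: Dd ← Cc → Tt
  Cc is a fork here and Cc is conditioned on, so the path is blocked at Cc.
Path 2: Dd ← Ss → Tt
  Ss is a fork here and Ss is conditioned on, so the path is blocked at Ss.
Path 3: Dd ← Ss → Rr → Tt
  Ss is a fork here and Ss is conditioned on, so the path is blocked at Ss.
Path 4: Dd ← Ss → Rr ← Ee → Tt
  Ss is a fork here and Ss is conditioned on, so the path is blocked at Ss.
Path 5: Dd ← Ss → Rr ← Mm ← Ee → Tt
  Ss is a fork here and Ss is conditioned on, so the path is blocked at Ss.
Every path is blocked, so Dd and Tt are d-separated given {Cc, Ee, Rr, Ss}.

Yes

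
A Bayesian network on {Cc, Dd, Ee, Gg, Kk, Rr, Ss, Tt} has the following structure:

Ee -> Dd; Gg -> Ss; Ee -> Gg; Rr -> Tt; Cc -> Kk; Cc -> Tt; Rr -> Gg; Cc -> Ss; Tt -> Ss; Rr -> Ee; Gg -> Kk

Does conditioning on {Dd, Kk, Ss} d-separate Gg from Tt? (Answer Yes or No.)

No

There are 6 undirected paths between Gg and Tt; checking each against the conditioning set {Dd, Kk, Ss}:
Path 1: Gg → Kk ← Cc → Tt
  Kk is a collider and Kk is conditioned on, which opens it; Cc is a fork and Cc is not conditioned on — no node blocks this path, so it is active.
Path 2: Gg → Kk ← Cc → Ss ← Tt
  Kk is a collider and Kk is conditioned on, which opens it; Cc is a fork and Cc is not conditioned on; Ss is a collider and Ss is conditioned on, which opens it — no node blocks this path, so it is active.
Path 3: Gg → Ss ← Cc → Tt
  Ss is a collider and Ss is conditioned on, which opens it; Cc is a fork and Cc is not conditioned on — no node blocks this path, so it is active.
Path 4: Gg → Ss ← Tt
  Ss is a collider and Ss is conditioned on, which opens it — no node blocks this path, so it is active.
Path 5: Gg ← Ee ← Rr → Tt
  Ee is a chain and Ee is not conditioned on; Rr is a fork and Rr is not conditioned on — no node blocks this path, so it is active.
Path 6: Gg ← Rr → Tt
  Rr is a fork and Rr is not conditioned on — no node blocks this path, so it is active.
Because an active path exists, Gg and Tt are not d-separated.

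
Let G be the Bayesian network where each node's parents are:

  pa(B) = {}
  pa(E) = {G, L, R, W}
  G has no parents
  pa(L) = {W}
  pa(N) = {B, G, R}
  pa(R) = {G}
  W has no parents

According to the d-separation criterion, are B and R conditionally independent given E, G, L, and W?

We examine all 3 paths between B and R:
Path 1: B → N ← R
  N is a collider here and neither N nor any of its descendants is conditioned on, so the collider stays closed — the path is blocked at N.
Path 2: B → N ← G → E ← R
  N is a collider here and neither N nor any of its descendants is conditioned on, so the collider stays closed — the path is blocked at N.
Path 3: B → N ← G → R
  N is a collider here and neither N nor any of its descendants is conditioned on, so the collider stays closed — the path is blocked at N.
Since every path is blocked, d-separation holds.

Yes — B and R are d-separated given {E, G, L, W}.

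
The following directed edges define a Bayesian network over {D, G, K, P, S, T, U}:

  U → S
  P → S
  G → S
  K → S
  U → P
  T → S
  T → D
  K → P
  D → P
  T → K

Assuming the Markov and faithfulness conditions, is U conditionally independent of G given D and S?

No — U and G are not d-separated given {D, S}.

We examine all 6 paths between U and G:
Path 1: U → S ← G
  S is a collider and S is conditioned on, which opens it — no node blocks this path, so it is active.
Path 2: U → P → S ← G
  P is a chain and P is not conditioned on; S is a collider and S is conditioned on, which opens it — no node blocks this path, so it is active.
Path 3: U → P ← D ← T → S ← G
  D is a chain here and D is conditioned on, so the path is blocked at D.
Path 4: U → P ← D ← T → K → S ← G
  D is a chain here and D is conditioned on, so the path is blocked at D.
Path 5: U → P ← K → S ← G
  P is a collider and its descendant S is conditioned on, which opens it; K is a fork and K is not conditioned on; S is a collider and S is conditioned on, which opens it — no node blocks this path, so it is active.
Path 6: U → P ← K ← T → S ← G
  P is a collider and its descendant S is conditioned on, which opens it; K is a chain and K is not conditioned on; T is a fork and T is not conditioned on; S is a collider and S is conditioned on, which opens it — no node blocks this path, so it is active.
At least one path is unblocked, so d-separation fails.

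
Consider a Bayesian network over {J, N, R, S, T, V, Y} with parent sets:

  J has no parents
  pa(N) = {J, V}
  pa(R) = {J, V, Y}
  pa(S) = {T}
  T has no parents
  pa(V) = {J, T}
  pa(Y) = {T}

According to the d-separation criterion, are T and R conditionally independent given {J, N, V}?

There are 4 undirected paths between T and R; checking each against the conditioning set {J, N, V}:
Path 1: T → Y → R
  Y is a chain and Y is not conditioned on — no node blocks this path, so it is active.
Path 2: T → V → R
  V is a chain here and V is conditioned on, so the path is blocked at V.
Path 3: T → V ← J → R
  J is a fork here and J is conditioned on, so the path is blocked at J.
Path 4: T → V → N ← J → R
  V is a chain here and V is conditioned on, so the path is blocked at V.
At least one path is unblocked, so d-separation fails.

No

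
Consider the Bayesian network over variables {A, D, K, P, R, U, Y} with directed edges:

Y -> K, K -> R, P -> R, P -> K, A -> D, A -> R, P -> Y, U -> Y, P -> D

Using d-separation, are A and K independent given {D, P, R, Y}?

Enumerating the 6 paths from A to K and testing each for blocking by {D, P, R, Y}:
Path 1: A → D ← P → Y → K
  P is a fork here and P is conditioned on, so the path is blocked at P.
Path 2: A → D ← P → R ← K
  P is a fork here and P is conditioned on, so the path is blocked at P.
Path 3: A → D ← P → K
  P is a fork here and P is conditioned on, so the path is blocked at P.
Path 4: A → R ← P → Y → K
  P is a fork here and P is conditioned on, so the path is blocked at P.
Path 5: A → R ← P → K
  P is a fork here and P is conditioned on, so the path is blocked at P.
Path 6: A → R ← K
  R is a collider and R is conditioned on, which opens it — no node blocks this path, so it is active.
Since the path A → R ← K is active, A and K are not d-separated given {D, P, R, Y}.

No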